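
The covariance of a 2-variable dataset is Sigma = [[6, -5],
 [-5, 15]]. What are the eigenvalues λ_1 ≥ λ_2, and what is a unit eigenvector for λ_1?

Step 1 — characteristic polynomial of 2×2 Sigma:
  det(Sigma - λI) = λ² - trace · λ + det = 0.
  trace = 6 + 15 = 21, det = 6·15 - (-5)² = 65.
Step 2 — discriminant:
  Δ = trace² - 4·det = 441 - 260 = 181.
Step 3 — eigenvalues:
  λ = (trace ± √Δ)/2 = (21 ± 13.4536)/2,
  λ_1 = 17.2268,  λ_2 = 3.7732.

Step 4 — unit eigenvector for λ_1: solve (Sigma - λ_1 I)v = 0. First row:
  (6 - 17.2268)·v_x + (-5)·v_y = 0, i.e. (-11.2268)·v_x + (-5)·v_y = 0,
  so v ∝ (b, λ_1 - a) = (-5, 11.2268); multiply by -1 so the first entry is positive: u = (5, -11.2268).
  ||u|| = √((5)² + (-11.2268)²) = √(151.0413) ≈ 12.2899,
  v_1 = u/||u|| ≈ (0.4068, -0.9135) (||v_1|| = 1).

λ_1 = 17.2268,  λ_2 = 3.7732;  v_1 ≈ (0.4068, -0.9135)


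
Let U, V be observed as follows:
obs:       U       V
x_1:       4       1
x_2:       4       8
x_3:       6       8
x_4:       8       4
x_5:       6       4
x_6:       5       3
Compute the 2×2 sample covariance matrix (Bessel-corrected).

Step 1 — column means:
  mean(U) = (4 + 4 + 6 + 8 + 6 + 5) / 6 = 33/6 = 5.5
  mean(V) = (1 + 8 + 8 + 4 + 4 + 3) / 6 = 28/6 = 4.6667

Step 2 — sample covariance S[i,j] = (1/(n-1)) · Σ_k (x_{k,i} - mean_i) · (x_{k,j} - mean_j), with n-1 = 5.
  S[U,U] = ((-1.5)·(-1.5) + (-1.5)·(-1.5) + (0.5)·(0.5) + (2.5)·(2.5) + (0.5)·(0.5) + (-0.5)·(-0.5)) / 5 = 11.5/5 = 2.3
  S[U,V] = ((-1.5)·(-3.6667) + (-1.5)·(3.3333) + (0.5)·(3.3333) + (2.5)·(-0.6667) + (0.5)·(-0.6667) + (-0.5)·(-1.6667)) / 5 = 1/5 = 0.2
  S[V,V] = ((-3.6667)·(-3.6667) + (3.3333)·(3.3333) + (3.3333)·(3.3333) + (-0.6667)·(-0.6667) + (-0.6667)·(-0.6667) + (-1.6667)·(-1.6667)) / 5 = 39.3333/5 = 7.8667

S is symmetric (S[j,i] = S[i,j]). Assembling:

S = [[2.3, 0.2],
 [0.2, 7.8667]]


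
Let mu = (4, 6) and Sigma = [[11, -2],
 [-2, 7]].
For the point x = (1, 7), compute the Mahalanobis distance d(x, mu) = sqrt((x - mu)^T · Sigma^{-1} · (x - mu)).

Step 1 — centre the observation: (x - mu) = (-3, 1).

Step 2 — invert Sigma. det(Sigma) = 11·7 - (-2)² = 73.
  Sigma^{-1} = (1/det) · [[d, -b], [-b, a]] = [[0.0959, 0.0274],
 [0.0274, 0.1507]].

Step 3 — form the quadratic (x - mu)^T · Sigma^{-1} · (x - mu):
  Sigma^{-1} · (x - mu) = (-0.2603, 0.0685).
  (x - mu)^T · [Sigma^{-1} · (x - mu)] = (-3)·(-0.2603) + (1)·(0.0685) = 0.8493.

Step 4 — take square root: d = √(0.8493) ≈ 0.9216.

d(x, mu) = √(0.8493) ≈ 0.9216


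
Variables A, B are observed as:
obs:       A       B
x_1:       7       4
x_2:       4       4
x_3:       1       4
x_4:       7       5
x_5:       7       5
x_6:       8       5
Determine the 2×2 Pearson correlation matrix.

Step 1 — column means:
  mean(A) = (7 + 4 + 1 + 7 + 7 + 8) / 6 = 34/6 = 5.6667
  mean(B) = (4 + 4 + 4 + 5 + 5 + 5) / 6 = 27/6 = 4.5

Step 2 — sample variances and covariances s[i,j] = (1/(n-1)) · Σ_k (x_{k,i} - mean_i) · (x_{k,j} - mean_j), with n-1 = 5:
  s[A,A] = ((1.3333)·(1.3333) + (-1.6667)·(-1.6667) + (-4.6667)·(-4.6667) + (1.3333)·(1.3333) + (1.3333)·(1.3333) + (2.3333)·(2.3333)) / 5 = 35.3333/5 = 7.0667
  s[A,B] = ((1.3333)·(-0.5) + (-1.6667)·(-0.5) + (-4.6667)·(-0.5) + (1.3333)·(0.5) + (1.3333)·(0.5) + (2.3333)·(0.5)) / 5 = 5/5 = 1
  s[B,B] = ((-0.5)·(-0.5) + (-0.5)·(-0.5) + (-0.5)·(-0.5) + (0.5)·(0.5) + (0.5)·(0.5) + (0.5)·(0.5)) / 5 = 1.5/5 = 0.3
  Sample standard deviations s_i = √(s[i,i]):
  s(A) = √(7.0667) = 2.6583
  s(B) = √(0.3) = 0.5477

Step 3 — r_{ij} = s_{ij} / (s_i · s_j):
  r[A,A] = 1 (diagonal).
  r[A,B] = 1 / (2.6583 · 0.5477) = 1 / 1.456 = 0.6868
  r[B,B] = 1 (diagonal).

R is symmetric with unit diagonal. Assembling:

R = [[1, 0.6868],
 [0.6868, 1]]


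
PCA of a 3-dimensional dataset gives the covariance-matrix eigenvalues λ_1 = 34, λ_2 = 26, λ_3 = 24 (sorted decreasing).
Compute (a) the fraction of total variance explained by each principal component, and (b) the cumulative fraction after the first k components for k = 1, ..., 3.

Step 1 — total variance = trace(Sigma) = Σ λ_i = 34 + 26 + 24 = 84.

Step 2 — fraction explained by component i = λ_i / Σ λ:
  PC1: 34/84 = 0.4048
  PC2: 26/84 = 0.3095
  PC3: 24/84 = 0.2857

Step 3 — cumulative fraction after k components = (λ_1 + ... + λ_k) / Σ λ:
  k = 1: 34/84 = 0.4048
  k = 2: (34 + 26)/84 = 60/84 = 0.7143
  k = 3: (34 + 26 + 24)/84 = 84/84 = 1

Summary (fraction, with percent):

explained: PC1 0.4048 (40.48%), PC2 0.3095 (30.95%), PC3 0.2857 (28.57%);  cumulative: 0.4048, 0.7143, 1


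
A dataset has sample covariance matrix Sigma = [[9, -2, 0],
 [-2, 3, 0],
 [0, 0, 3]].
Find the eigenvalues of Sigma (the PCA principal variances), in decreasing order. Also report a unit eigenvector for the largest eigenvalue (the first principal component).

Step 1 — characteristic polynomial p(λ) = det(λI - Sigma) = λ³ - tr·λ² + c_1·λ - det, where tr = trace, c_1 = sum of the principal 2×2 minors, det = det(Sigma):
  tr = 9 + 3 + 3 = 15,
  c_1 = (9·3 - (-2)²) + (9·3 - (0)²) + (3·3 - (0)²) = 23 + 27 + 9 = 59,
  det = 9·(3·3 - (0)²) - (-2)·((-2)·3 - (0)·(0)) + (0)·((-2)·(0) - 3·(0)) = 9·(9) - (-2)·(-6) + (0)·(0) = 69.
  So p(λ) = λ³ - 15λ² + 59λ - 69.
Step 2 — look for an integer root (rational root theorem: any rational root is an integer divisor of 69). Testing λ = 3:
  p(3) = 27 - 135 + 177 - 69 = 0  ✓
  Dividing out (λ - 3): p(λ) = (λ - 3)(λ² - 12λ + 23).
Step 3 — remaining eigenvalues from the quadratic λ² - 12λ + 23 = 0:
  Δ = 12² - 4·23 = 144 - 92 = 52,  λ = (12 ± √52)/2 = (12 ± 7.2111)/2 ≈ 9.6056 or 2.3944.
  Sorted: λ_1 = 9.6056,  λ_2 = 3,  λ_3 = 2.3944  (check: sum = 15 = tr ✓).

Step 4 — unit eigenvector for λ_1 ≈ 9.6056: v spans the null space of (Sigma - λ_1 I), whose rows are
  r_1 = (-0.6056, -2, 0),  r_2 = (-2, -6.6056, 0),  r_3 = (0, 0, -6.6056).
  v is orthogonal to every row, so take v ∝ r_1 × r_3 = ((-2)·(-6.6056) - (0)·(0), (0)·(0) - (-0.6056)·(-6.6056), (-0.6056)·(0) - (-2)·(0)) ≈ (13.2111, -4, 0).
  Let u = (13.2111, -4, 0).
  ||u|| = √((13.2111)² + (-4)² + (0)²) = √(190.5332) ≈ 13.8034,  v_1 = u/||u|| ≈ (0.9571, -0.2898, 0) (||v_1|| = 1).

λ_1 = 9.6056,  λ_2 = 3,  λ_3 = 2.3944;  v_1 ≈ (0.9571, -0.2898, 0)


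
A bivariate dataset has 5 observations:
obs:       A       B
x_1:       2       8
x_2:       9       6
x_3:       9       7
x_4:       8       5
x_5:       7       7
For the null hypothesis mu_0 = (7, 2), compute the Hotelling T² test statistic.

Step 1 — sample mean vector:
  mean(A) = (2 + 9 + 9 + 8 + 7) / 5 = 35/5 = 7
  mean(B) = (8 + 6 + 7 + 5 + 7) / 5 = 33/5 = 6.6
  x̄ = (7, 6.6),  deviation x̄ - mu_0 = (7, 6.6) - (7, 2) = (0, 4.6).

Step 2 — sample covariance matrix, S[i,j] = (1/(n-1)) · Σ_k (x_{k,i} - mean_i) · (x_{k,j} - mean_j), divisor n-1 = 4:
  S[A,A] = ((-5)·(-5) + (2)·(2) + (2)·(2) + (1)·(1) + (0)·(0)) / 4 = 34/4 = 8.5
  S[A,B] = ((-5)·(1.4) + (2)·(-0.6) + (2)·(0.4) + (1)·(-1.6) + (0)·(0.4)) / 4 = -9/4 = -2.25
  S[B,B] = ((1.4)·(1.4) + (-0.6)·(-0.6) + (0.4)·(0.4) + (-1.6)·(-1.6) + (0.4)·(0.4)) / 4 = 5.2/4 = 1.3
  S = [[8.5, -2.25],
 [-2.25, 1.3]].

Step 3 — invert S. det(S) = 8.5·1.3 - (-2.25)² = 5.9875.
  S^{-1} = (1/det) · [[d, -b], [-b, a]] = [[0.2171, 0.3758],
 [0.3758, 1.4196]].

Step 4 — quadratic form (x̄ - mu_0)^T · S^{-1} · (x̄ - mu_0):
  S^{-1} · (x̄ - mu_0) = (1.7286, 6.5303),
  (x̄ - mu_0)^T · [...] = (0)·(1.7286) + (4.6)·(6.5303) = 30.0392.

Step 5 — scale by n: T² = 5 · 30.0392 = 150.1962.

T² ≈ 150.1962


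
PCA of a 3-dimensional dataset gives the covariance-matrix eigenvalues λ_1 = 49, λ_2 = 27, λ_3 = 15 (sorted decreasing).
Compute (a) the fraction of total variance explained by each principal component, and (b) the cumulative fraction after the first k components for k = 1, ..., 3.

Step 1 — total variance = trace(Sigma) = Σ λ_i = 49 + 27 + 15 = 91.

Step 2 — fraction explained by component i = λ_i / Σ λ:
  PC1: 49/91 = 0.5385
  PC2: 27/91 = 0.2967
  PC3: 15/91 = 0.1648

Step 3 — cumulative fraction after k components = (λ_1 + ... + λ_k) / Σ λ:
  k = 1: 49/91 = 0.5385
  k = 2: (49 + 27)/91 = 76/91 = 0.8352
  k = 3: (49 + 27 + 15)/91 = 91/91 = 1

Summary (fraction, with percent):

explained: PC1 0.5385 (53.85%), PC2 0.2967 (29.67%), PC3 0.1648 (16.48%);  cumulative: 0.5385, 0.8352, 1


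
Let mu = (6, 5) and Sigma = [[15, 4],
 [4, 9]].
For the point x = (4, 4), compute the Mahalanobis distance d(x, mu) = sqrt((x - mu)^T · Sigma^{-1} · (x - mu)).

Step 1 — centre the observation: (x - mu) = (-2, -1).

Step 2 — invert Sigma. det(Sigma) = 15·9 - (4)² = 119.
  Sigma^{-1} = (1/det) · [[d, -b], [-b, a]] = [[0.0756, -0.0336],
 [-0.0336, 0.1261]].

Step 3 — form the quadratic (x - mu)^T · Sigma^{-1} · (x - mu):
  Sigma^{-1} · (x - mu) = (-0.1176, -0.0588).
  (x - mu)^T · [Sigma^{-1} · (x - mu)] = (-2)·(-0.1176) + (-1)·(-0.0588) = 0.2941.

Step 4 — take square root: d = √(0.2941) ≈ 0.5423.

d(x, mu) = √(0.2941) ≈ 0.5423


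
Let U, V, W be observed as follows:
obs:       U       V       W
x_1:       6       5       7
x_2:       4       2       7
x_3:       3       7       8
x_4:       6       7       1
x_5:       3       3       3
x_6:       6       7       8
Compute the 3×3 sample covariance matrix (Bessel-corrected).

Step 1 — column means:
  mean(U) = (6 + 4 + 3 + 6 + 3 + 6) / 6 = 28/6 = 4.6667
  mean(V) = (5 + 2 + 7 + 7 + 3 + 7) / 6 = 31/6 = 5.1667
  mean(W) = (7 + 7 + 8 + 1 + 3 + 8) / 6 = 34/6 = 5.6667

Step 2 — sample covariance S[i,j] = (1/(n-1)) · Σ_k (x_{k,i} - mean_i) · (x_{k,j} - mean_j), with n-1 = 5.
  S[U,U] = ((1.3333)·(1.3333) + (-0.6667)·(-0.6667) + (-1.6667)·(-1.6667) + (1.3333)·(1.3333) + (-1.6667)·(-1.6667) + (1.3333)·(1.3333)) / 5 = 11.3333/5 = 2.2667
  S[U,V] = ((1.3333)·(-0.1667) + (-0.6667)·(-3.1667) + (-1.6667)·(1.8333) + (1.3333)·(1.8333) + (-1.6667)·(-2.1667) + (1.3333)·(1.8333)) / 5 = 7.3333/5 = 1.4667
  S[U,W] = ((1.3333)·(1.3333) + (-0.6667)·(1.3333) + (-1.6667)·(2.3333) + (1.3333)·(-4.6667) + (-1.6667)·(-2.6667) + (1.3333)·(2.3333)) / 5 = -1.6667/5 = -0.3333
  S[V,V] = ((-0.1667)·(-0.1667) + (-3.1667)·(-3.1667) + (1.8333)·(1.8333) + (1.8333)·(1.8333) + (-2.1667)·(-2.1667) + (1.8333)·(1.8333)) / 5 = 24.8333/5 = 4.9667
  S[V,W] = ((-0.1667)·(1.3333) + (-3.1667)·(1.3333) + (1.8333)·(2.3333) + (1.8333)·(-4.6667) + (-2.1667)·(-2.6667) + (1.8333)·(2.3333)) / 5 = 1.3333/5 = 0.2667
  S[W,W] = ((1.3333)·(1.3333) + (1.3333)·(1.3333) + (2.3333)·(2.3333) + (-4.6667)·(-4.6667) + (-2.6667)·(-2.6667) + (2.3333)·(2.3333)) / 5 = 43.3333/5 = 8.6667

S is symmetric (S[j,i] = S[i,j]). Assembling:

S = [[2.2667, 1.4667, -0.3333],
 [1.4667, 4.9667, 0.2667],
 [-0.3333, 0.2667, 8.6667]]


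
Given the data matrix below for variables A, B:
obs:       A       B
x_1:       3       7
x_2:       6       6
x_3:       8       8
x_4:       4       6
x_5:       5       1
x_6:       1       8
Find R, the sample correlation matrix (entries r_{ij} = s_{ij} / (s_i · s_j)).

Step 1 — column means:
  mean(A) = (3 + 6 + 8 + 4 + 5 + 1) / 6 = 27/6 = 4.5
  mean(B) = (7 + 6 + 8 + 6 + 1 + 8) / 6 = 36/6 = 6

Step 2 — sample variances and covariances s[i,j] = (1/(n-1)) · Σ_k (x_{k,i} - mean_i) · (x_{k,j} - mean_j), with n-1 = 5:
  s[A,A] = ((-1.5)·(-1.5) + (1.5)·(1.5) + (3.5)·(3.5) + (-0.5)·(-0.5) + (0.5)·(0.5) + (-3.5)·(-3.5)) / 5 = 29.5/5 = 5.9
  s[A,B] = ((-1.5)·(1) + (1.5)·(0) + (3.5)·(2) + (-0.5)·(0) + (0.5)·(-5) + (-3.5)·(2)) / 5 = -4/5 = -0.8
  s[B,B] = ((1)·(1) + (0)·(0) + (2)·(2) + (0)·(0) + (-5)·(-5) + (2)·(2)) / 5 = 34/5 = 6.8
  Sample standard deviations s_i = √(s[i,i]):
  s(A) = √(5.9) = 2.429
  s(B) = √(6.8) = 2.6077

Step 3 — r_{ij} = s_{ij} / (s_i · s_j):
  r[A,A] = 1 (diagonal).
  r[A,B] = -0.8 / (2.429 · 2.6077) = -0.8 / 6.334 = -0.1263
  r[B,B] = 1 (diagonal).

R is symmetric with unit diagonal. Assembling:

R = [[1, -0.1263],
 [-0.1263, 1]]


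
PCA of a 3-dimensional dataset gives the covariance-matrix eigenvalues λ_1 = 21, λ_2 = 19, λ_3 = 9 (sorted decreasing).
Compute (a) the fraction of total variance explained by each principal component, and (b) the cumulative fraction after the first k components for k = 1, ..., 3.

Step 1 — total variance = trace(Sigma) = Σ λ_i = 21 + 19 + 9 = 49.

Step 2 — fraction explained by component i = λ_i / Σ λ:
  PC1: 21/49 = 0.4286
  PC2: 19/49 = 0.3878
  PC3: 9/49 = 0.1837

Step 3 — cumulative fraction after k components = (λ_1 + ... + λ_k) / Σ λ:
  k = 1: 21/49 = 0.4286
  k = 2: (21 + 19)/49 = 40/49 = 0.8163
  k = 3: (21 + 19 + 9)/49 = 49/49 = 1

Summary (fraction, with percent):

explained: PC1 0.4286 (42.86%), PC2 0.3878 (38.78%), PC3 0.1837 (18.37%);  cumulative: 0.4286, 0.8163, 1


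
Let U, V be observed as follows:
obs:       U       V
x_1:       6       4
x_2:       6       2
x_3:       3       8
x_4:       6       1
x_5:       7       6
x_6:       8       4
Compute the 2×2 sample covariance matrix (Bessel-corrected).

Step 1 — column means:
  mean(U) = (6 + 6 + 3 + 6 + 7 + 8) / 6 = 36/6 = 6
  mean(V) = (4 + 2 + 8 + 1 + 6 + 4) / 6 = 25/6 = 4.1667

Step 2 — sample covariance S[i,j] = (1/(n-1)) · Σ_k (x_{k,i} - mean_i) · (x_{k,j} - mean_j), with n-1 = 5.
  S[U,U] = ((0)·(0) + (0)·(0) + (-3)·(-3) + (0)·(0) + (1)·(1) + (2)·(2)) / 5 = 14/5 = 2.8
  S[U,V] = ((0)·(-0.1667) + (0)·(-2.1667) + (-3)·(3.8333) + (0)·(-3.1667) + (1)·(1.8333) + (2)·(-0.1667)) / 5 = -10/5 = -2
  S[V,V] = ((-0.1667)·(-0.1667) + (-2.1667)·(-2.1667) + (3.8333)·(3.8333) + (-3.1667)·(-3.1667) + (1.8333)·(1.8333) + (-0.1667)·(-0.1667)) / 5 = 32.8333/5 = 6.5667

S is symmetric (S[j,i] = S[i,j]). Assembling:

S = [[2.8, -2],
 [-2, 6.5667]]


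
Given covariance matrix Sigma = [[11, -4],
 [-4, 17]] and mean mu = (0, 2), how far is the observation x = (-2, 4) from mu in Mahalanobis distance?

Step 1 — centre the observation: (x - mu) = (-2, 2).

Step 2 — invert Sigma. det(Sigma) = 11·17 - (-4)² = 171.
  Sigma^{-1} = (1/det) · [[d, -b], [-b, a]] = [[0.0994, 0.0234],
 [0.0234, 0.0643]].

Step 3 — form the quadratic (x - mu)^T · Sigma^{-1} · (x - mu):
  Sigma^{-1} · (x - mu) = (-0.152, 0.0819).
  (x - mu)^T · [Sigma^{-1} · (x - mu)] = (-2)·(-0.152) + (2)·(0.0819) = 0.4678.

Step 4 — take square root: d = √(0.4678) ≈ 0.684.

d(x, mu) = √(0.4678) ≈ 0.684


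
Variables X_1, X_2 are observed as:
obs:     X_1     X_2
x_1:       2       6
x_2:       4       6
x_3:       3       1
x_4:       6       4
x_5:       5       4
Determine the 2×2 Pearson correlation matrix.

Step 1 — column means:
  mean(X_1) = (2 + 4 + 3 + 6 + 5) / 5 = 20/5 = 4
  mean(X_2) = (6 + 6 + 1 + 4 + 4) / 5 = 21/5 = 4.2

Step 2 — sample variances and covariances s[i,j] = (1/(n-1)) · Σ_k (x_{k,i} - mean_i) · (x_{k,j} - mean_j), with n-1 = 4:
  s[X_1,X_1] = ((-2)·(-2) + (0)·(0) + (-1)·(-1) + (2)·(2) + (1)·(1)) / 4 = 10/4 = 2.5
  s[X_1,X_2] = ((-2)·(1.8) + (0)·(1.8) + (-1)·(-3.2) + (2)·(-0.2) + (1)·(-0.2)) / 4 = -1/4 = -0.25
  s[X_2,X_2] = ((1.8)·(1.8) + (1.8)·(1.8) + (-3.2)·(-3.2) + (-0.2)·(-0.2) + (-0.2)·(-0.2)) / 4 = 16.8/4 = 4.2
  Sample standard deviations s_i = √(s[i,i]):
  s(X_1) = √(2.5) = 1.5811
  s(X_2) = √(4.2) = 2.0494

Step 3 — r_{ij} = s_{ij} / (s_i · s_j):
  r[X_1,X_1] = 1 (diagonal).
  r[X_1,X_2] = -0.25 / (1.5811 · 2.0494) = -0.25 / 3.2404 = -0.0772
  r[X_2,X_2] = 1 (diagonal).

R is symmetric with unit diagonal. Assembling:

R = [[1, -0.0772],
 [-0.0772, 1]]


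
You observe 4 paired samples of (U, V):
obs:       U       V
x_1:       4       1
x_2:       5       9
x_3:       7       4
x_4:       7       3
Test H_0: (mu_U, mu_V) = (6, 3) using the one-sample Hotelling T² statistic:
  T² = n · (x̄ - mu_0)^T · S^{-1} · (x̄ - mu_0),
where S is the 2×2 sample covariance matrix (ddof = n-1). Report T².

Step 1 — sample mean vector:
  mean(U) = (4 + 5 + 7 + 7) / 4 = 23/4 = 5.75
  mean(V) = (1 + 9 + 4 + 3) / 4 = 17/4 = 4.25
  x̄ = (5.75, 4.25),  deviation x̄ - mu_0 = (5.75, 4.25) - (6, 3) = (-0.25, 1.25).

Step 2 — sample covariance matrix, S[i,j] = (1/(n-1)) · Σ_k (x_{k,i} - mean_i) · (x_{k,j} - mean_j), divisor n-1 = 3:
  S[U,U] = ((-1.75)·(-1.75) + (-0.75)·(-0.75) + (1.25)·(1.25) + (1.25)·(1.25)) / 3 = 6.75/3 = 2.25
  S[U,V] = ((-1.75)·(-3.25) + (-0.75)·(4.75) + (1.25)·(-0.25) + (1.25)·(-1.25)) / 3 = 0.25/3 = 0.0833
  S[V,V] = ((-3.25)·(-3.25) + (4.75)·(4.75) + (-0.25)·(-0.25) + (-1.25)·(-1.25)) / 3 = 34.75/3 = 11.5833
  S = [[2.25, 0.0833],
 [0.0833, 11.5833]].

Step 3 — invert S. det(S) = 2.25·11.5833 - (0.0833)² = 26.0556.
  S^{-1} = (1/det) · [[d, -b], [-b, a]] = [[0.4446, -0.0032],
 [-0.0032, 0.0864]].

Step 4 — quadratic form (x̄ - mu_0)^T · S^{-1} · (x̄ - mu_0):
  S^{-1} · (x̄ - mu_0) = (-0.1151, 0.1087),
  (x̄ - mu_0)^T · [...] = (-0.25)·(-0.1151) + (1.25)·(0.1087) = 0.1647.

Step 5 — scale by n: T² = 4 · 0.1647 = 0.6588.

T² ≈ 0.6588


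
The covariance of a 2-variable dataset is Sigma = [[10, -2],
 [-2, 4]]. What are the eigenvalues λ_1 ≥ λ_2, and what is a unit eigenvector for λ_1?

Step 1 — characteristic polynomial of 2×2 Sigma:
  det(Sigma - λI) = λ² - trace · λ + det = 0.
  trace = 10 + 4 = 14, det = 10·4 - (-2)² = 36.
Step 2 — discriminant:
  Δ = trace² - 4·det = 196 - 144 = 52.
Step 3 — eigenvalues:
  λ = (trace ± √Δ)/2 = (14 ± 7.2111)/2,
  λ_1 = 10.6056,  λ_2 = 3.3944.

Step 4 — unit eigenvector for λ_1: solve (Sigma - λ_1 I)v = 0. First row:
  (10 - 10.6056)·v_x + (-2)·v_y = 0, i.e. (-0.6056)·v_x + (-2)·v_y = 0,
  so v ∝ (b, λ_1 - a) = (-2, 0.6056); multiply by -1 so the first entry is positive: u = (2, -0.6056).
  ||u|| = √((2)² + (-0.6056)²) = √(4.3667) ≈ 2.0897,
  v_1 = u/||u|| ≈ (0.9571, -0.2898) (||v_1|| = 1).

λ_1 = 10.6056,  λ_2 = 3.3944;  v_1 ≈ (0.9571, -0.2898)


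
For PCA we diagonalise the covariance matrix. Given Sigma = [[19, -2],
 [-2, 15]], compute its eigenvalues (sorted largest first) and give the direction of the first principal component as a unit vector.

Step 1 — characteristic polynomial of 2×2 Sigma:
  det(Sigma - λI) = λ² - trace · λ + det = 0.
  trace = 19 + 15 = 34, det = 19·15 - (-2)² = 281.
Step 2 — discriminant:
  Δ = trace² - 4·det = 1156 - 1124 = 32.
Step 3 — eigenvalues:
  λ = (trace ± √Δ)/2 = (34 ± 5.6569)/2,
  λ_1 = 19.8284,  λ_2 = 14.1716.

Step 4 — unit eigenvector for λ_1: solve (Sigma - λ_1 I)v = 0. First row:
  (19 - 19.8284)·v_x + (-2)·v_y = 0, i.e. (-0.8284)·v_x + (-2)·v_y = 0,
  so v ∝ (b, λ_1 - a) = (-2, 0.8284); multiply by -1 so the first entry is positive: u = (2, -0.8284).
  ||u|| = √((2)² + (-0.8284)²) = √(4.6863) ≈ 2.1648,
  v_1 = u/||u|| ≈ (0.9239, -0.3827) (||v_1|| = 1).

λ_1 = 19.8284,  λ_2 = 14.1716;  v_1 ≈ (0.9239, -0.3827)


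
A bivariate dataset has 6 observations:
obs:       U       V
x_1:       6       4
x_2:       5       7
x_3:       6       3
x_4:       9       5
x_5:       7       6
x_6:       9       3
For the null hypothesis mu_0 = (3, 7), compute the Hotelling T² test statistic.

Step 1 — sample mean vector:
  mean(U) = (6 + 5 + 6 + 9 + 7 + 9) / 6 = 42/6 = 7
  mean(V) = (4 + 7 + 3 + 5 + 6 + 3) / 6 = 28/6 = 4.6667
  x̄ = (7, 4.6667),  deviation x̄ - mu_0 = (7, 4.6667) - (3, 7) = (4, -2.3333).

Step 2 — sample covariance matrix, S[i,j] = (1/(n-1)) · Σ_k (x_{k,i} - mean_i) · (x_{k,j} - mean_j), divisor n-1 = 5:
  S[U,U] = ((-1)·(-1) + (-2)·(-2) + (-1)·(-1) + (2)·(2) + (0)·(0) + (2)·(2)) / 5 = 14/5 = 2.8
  S[U,V] = ((-1)·(-0.6667) + (-2)·(2.3333) + (-1)·(-1.6667) + (2)·(0.3333) + (0)·(1.3333) + (2)·(-1.6667)) / 5 = -5/5 = -1
  S[V,V] = ((-0.6667)·(-0.6667) + (2.3333)·(2.3333) + (-1.6667)·(-1.6667) + (0.3333)·(0.3333) + (1.3333)·(1.3333) + (-1.6667)·(-1.6667)) / 5 = 13.3333/5 = 2.6667
  S = [[2.8, -1],
 [-1, 2.6667]].

Step 3 — invert S. det(S) = 2.8·2.6667 - (-1)² = 6.4667.
  S^{-1} = (1/det) · [[d, -b], [-b, a]] = [[0.4124, 0.1546],
 [0.1546, 0.433]].

Step 4 — quadratic form (x̄ - mu_0)^T · S^{-1} · (x̄ - mu_0):
  S^{-1} · (x̄ - mu_0) = (1.2887, -0.3918),
  (x̄ - mu_0)^T · [...] = (4)·(1.2887) + (-2.3333)·(-0.3918) = 6.0687.

Step 5 — scale by n: T² = 6 · 6.0687 = 36.4124.

T² ≈ 36.4124


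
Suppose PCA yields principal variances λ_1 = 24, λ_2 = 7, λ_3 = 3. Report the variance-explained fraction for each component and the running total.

Step 1 — total variance = trace(Sigma) = Σ λ_i = 24 + 7 + 3 = 34.

Step 2 — fraction explained by component i = λ_i / Σ λ:
  PC1: 24/34 = 0.7059
  PC2: 7/34 = 0.2059
  PC3: 3/34 = 0.0882

Step 3 — cumulative fraction after k components = (λ_1 + ... + λ_k) / Σ λ:
  k = 1: 24/34 = 0.7059
  k = 2: (24 + 7)/34 = 31/34 = 0.9118
  k = 3: (24 + 7 + 3)/34 = 34/34 = 1

Summary (fraction, with percent):

explained: PC1 0.7059 (70.59%), PC2 0.2059 (20.59%), PC3 0.0882 (8.82%);  cumulative: 0.7059, 0.9118, 1


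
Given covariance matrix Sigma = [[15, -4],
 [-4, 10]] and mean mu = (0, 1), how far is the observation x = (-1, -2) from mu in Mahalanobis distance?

Step 1 — centre the observation: (x - mu) = (-1, -3).

Step 2 — invert Sigma. det(Sigma) = 15·10 - (-4)² = 134.
  Sigma^{-1} = (1/det) · [[d, -b], [-b, a]] = [[0.0746, 0.0299],
 [0.0299, 0.1119]].

Step 3 — form the quadratic (x - mu)^T · Sigma^{-1} · (x - mu):
  Sigma^{-1} · (x - mu) = (-0.1642, -0.3657).
  (x - mu)^T · [Sigma^{-1} · (x - mu)] = (-1)·(-0.1642) + (-3)·(-0.3657) = 1.2612.

Step 4 — take square root: d = √(1.2612) ≈ 1.123.

d(x, mu) = √(1.2612) ≈ 1.123


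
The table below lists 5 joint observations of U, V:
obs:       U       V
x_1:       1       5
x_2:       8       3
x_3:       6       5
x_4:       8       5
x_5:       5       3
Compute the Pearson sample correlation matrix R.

Step 1 — column means:
  mean(U) = (1 + 8 + 6 + 8 + 5) / 5 = 28/5 = 5.6
  mean(V) = (5 + 3 + 5 + 5 + 3) / 5 = 21/5 = 4.2

Step 2 — sample variances and covariances s[i,j] = (1/(n-1)) · Σ_k (x_{k,i} - mean_i) · (x_{k,j} - mean_j), with n-1 = 4:
  s[U,U] = ((-4.6)·(-4.6) + (2.4)·(2.4) + (0.4)·(0.4) + (2.4)·(2.4) + (-0.6)·(-0.6)) / 4 = 33.2/4 = 8.3
  s[U,V] = ((-4.6)·(0.8) + (2.4)·(-1.2) + (0.4)·(0.8) + (2.4)·(0.8) + (-0.6)·(-1.2)) / 4 = -3.6/4 = -0.9
  s[V,V] = ((0.8)·(0.8) + (-1.2)·(-1.2) + (0.8)·(0.8) + (0.8)·(0.8) + (-1.2)·(-1.2)) / 4 = 4.8/4 = 1.2
  Sample standard deviations s_i = √(s[i,i]):
  s(U) = √(8.3) = 2.881
  s(V) = √(1.2) = 1.0954

Step 3 — r_{ij} = s_{ij} / (s_i · s_j):
  r[U,U] = 1 (diagonal).
  r[U,V] = -0.9 / (2.881 · 1.0954) = -0.9 / 3.1559 = -0.2852
  r[V,V] = 1 (diagonal).

R is symmetric with unit diagonal. Assembling:

R = [[1, -0.2852],
 [-0.2852, 1]]


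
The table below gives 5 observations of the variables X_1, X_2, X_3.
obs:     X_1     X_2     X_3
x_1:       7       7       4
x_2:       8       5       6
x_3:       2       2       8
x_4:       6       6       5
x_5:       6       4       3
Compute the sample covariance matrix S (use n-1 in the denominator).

Step 1 — column means:
  mean(X_1) = (7 + 8 + 2 + 6 + 6) / 5 = 29/5 = 5.8
  mean(X_2) = (7 + 5 + 2 + 6 + 4) / 5 = 24/5 = 4.8
  mean(X_3) = (4 + 6 + 8 + 5 + 3) / 5 = 26/5 = 5.2

Step 2 — sample covariance S[i,j] = (1/(n-1)) · Σ_k (x_{k,i} - mean_i) · (x_{k,j} - mean_j), with n-1 = 4.
  S[X_1,X_1] = ((1.2)·(1.2) + (2.2)·(2.2) + (-3.8)·(-3.8) + (0.2)·(0.2) + (0.2)·(0.2)) / 4 = 20.8/4 = 5.2
  S[X_1,X_2] = ((1.2)·(2.2) + (2.2)·(0.2) + (-3.8)·(-2.8) + (0.2)·(1.2) + (0.2)·(-0.8)) / 4 = 13.8/4 = 3.45
  S[X_1,X_3] = ((1.2)·(-1.2) + (2.2)·(0.8) + (-3.8)·(2.8) + (0.2)·(-0.2) + (0.2)·(-2.2)) / 4 = -10.8/4 = -2.7
  S[X_2,X_2] = ((2.2)·(2.2) + (0.2)·(0.2) + (-2.8)·(-2.8) + (1.2)·(1.2) + (-0.8)·(-0.8)) / 4 = 14.8/4 = 3.7
  S[X_2,X_3] = ((2.2)·(-1.2) + (0.2)·(0.8) + (-2.8)·(2.8) + (1.2)·(-0.2) + (-0.8)·(-2.2)) / 4 = -8.8/4 = -2.2
  S[X_3,X_3] = ((-1.2)·(-1.2) + (0.8)·(0.8) + (2.8)·(2.8) + (-0.2)·(-0.2) + (-2.2)·(-2.2)) / 4 = 14.8/4 = 3.7

S is symmetric (S[j,i] = S[i,j]). Assembling:

S = [[5.2, 3.45, -2.7],
 [3.45, 3.7, -2.2],
 [-2.7, -2.2, 3.7]]


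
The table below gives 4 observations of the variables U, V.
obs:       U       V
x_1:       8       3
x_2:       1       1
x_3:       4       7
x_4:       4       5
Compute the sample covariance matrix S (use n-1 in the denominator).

Step 1 — column means:
  mean(U) = (8 + 1 + 4 + 4) / 4 = 17/4 = 4.25
  mean(V) = (3 + 1 + 7 + 5) / 4 = 16/4 = 4

Step 2 — sample covariance S[i,j] = (1/(n-1)) · Σ_k (x_{k,i} - mean_i) · (x_{k,j} - mean_j), with n-1 = 3.
  S[U,U] = ((3.75)·(3.75) + (-3.25)·(-3.25) + (-0.25)·(-0.25) + (-0.25)·(-0.25)) / 3 = 24.75/3 = 8.25
  S[U,V] = ((3.75)·(-1) + (-3.25)·(-3) + (-0.25)·(3) + (-0.25)·(1)) / 3 = 5/3 = 1.6667
  S[V,V] = ((-1)·(-1) + (-3)·(-3) + (3)·(3) + (1)·(1)) / 3 = 20/3 = 6.6667

S is symmetric (S[j,i] = S[i,j]). Assembling:

S = [[8.25, 1.6667],
 [1.6667, 6.6667]]


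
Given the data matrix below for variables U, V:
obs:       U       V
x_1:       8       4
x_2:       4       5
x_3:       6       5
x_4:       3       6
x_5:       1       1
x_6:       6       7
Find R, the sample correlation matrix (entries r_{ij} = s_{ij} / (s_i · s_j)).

Step 1 — column means:
  mean(U) = (8 + 4 + 6 + 3 + 1 + 6) / 6 = 28/6 = 4.6667
  mean(V) = (4 + 5 + 5 + 6 + 1 + 7) / 6 = 28/6 = 4.6667

Step 2 — sample variances and covariances s[i,j] = (1/(n-1)) · Σ_k (x_{k,i} - mean_i) · (x_{k,j} - mean_j), with n-1 = 5:
  s[U,U] = ((3.3333)·(3.3333) + (-0.6667)·(-0.6667) + (1.3333)·(1.3333) + (-1.6667)·(-1.6667) + (-3.6667)·(-3.6667) + (1.3333)·(1.3333)) / 5 = 31.3333/5 = 6.2667
  s[U,V] = ((3.3333)·(-0.6667) + (-0.6667)·(0.3333) + (1.3333)·(0.3333) + (-1.6667)·(1.3333) + (-3.6667)·(-3.6667) + (1.3333)·(2.3333)) / 5 = 12.3333/5 = 2.4667
  s[V,V] = ((-0.6667)·(-0.6667) + (0.3333)·(0.3333) + (0.3333)·(0.3333) + (1.3333)·(1.3333) + (-3.6667)·(-3.6667) + (2.3333)·(2.3333)) / 5 = 21.3333/5 = 4.2667
  Sample standard deviations s_i = √(s[i,i]):
  s(U) = √(6.2667) = 2.5033
  s(V) = √(4.2667) = 2.0656

Step 3 — r_{ij} = s_{ij} / (s_i · s_j):
  r[U,U] = 1 (diagonal).
  r[U,V] = 2.4667 / (2.5033 · 2.0656) = 2.4667 / 5.1709 = 0.477
  r[V,V] = 1 (diagonal).

R is symmetric with unit diagonal. Assembling:

R = [[1, 0.477],
 [0.477, 1]]


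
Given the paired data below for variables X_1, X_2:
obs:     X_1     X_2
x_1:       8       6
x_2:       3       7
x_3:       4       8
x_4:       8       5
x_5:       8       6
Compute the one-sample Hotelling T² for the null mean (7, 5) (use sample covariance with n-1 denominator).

Step 1 — sample mean vector:
  mean(X_1) = (8 + 3 + 4 + 8 + 8) / 5 = 31/5 = 6.2
  mean(X_2) = (6 + 7 + 8 + 5 + 6) / 5 = 32/5 = 6.4
  x̄ = (6.2, 6.4),  deviation x̄ - mu_0 = (6.2, 6.4) - (7, 5) = (-0.8, 1.4).

Step 2 — sample covariance matrix, S[i,j] = (1/(n-1)) · Σ_k (x_{k,i} - mean_i) · (x_{k,j} - mean_j), divisor n-1 = 4:
  S[X_1,X_1] = ((1.8)·(1.8) + (-3.2)·(-3.2) + (-2.2)·(-2.2) + (1.8)·(1.8) + (1.8)·(1.8)) / 4 = 24.8/4 = 6.2
  S[X_1,X_2] = ((1.8)·(-0.4) + (-3.2)·(0.6) + (-2.2)·(1.6) + (1.8)·(-1.4) + (1.8)·(-0.4)) / 4 = -9.4/4 = -2.35
  S[X_2,X_2] = ((-0.4)·(-0.4) + (0.6)·(0.6) + (1.6)·(1.6) + (-1.4)·(-1.4) + (-0.4)·(-0.4)) / 4 = 5.2/4 = 1.3
  S = [[6.2, -2.35],
 [-2.35, 1.3]].

Step 3 — invert S. det(S) = 6.2·1.3 - (-2.35)² = 2.5375.
  S^{-1} = (1/det) · [[d, -b], [-b, a]] = [[0.5123, 0.9261],
 [0.9261, 2.4433]].

Step 4 — quadratic form (x̄ - mu_0)^T · S^{-1} · (x̄ - mu_0):
  S^{-1} · (x̄ - mu_0) = (0.8867, 2.6798),
  (x̄ - mu_0)^T · [...] = (-0.8)·(0.8867) + (1.4)·(2.6798) = 3.0424.

Step 5 — scale by n: T² = 5 · 3.0424 = 15.2118.

T² ≈ 15.2118


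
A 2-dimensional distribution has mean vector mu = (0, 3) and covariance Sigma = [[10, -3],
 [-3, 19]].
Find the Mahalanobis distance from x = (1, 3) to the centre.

Step 1 — centre the observation: (x - mu) = (1, 0).

Step 2 — invert Sigma. det(Sigma) = 10·19 - (-3)² = 181.
  Sigma^{-1} = (1/det) · [[d, -b], [-b, a]] = [[0.105, 0.0166],
 [0.0166, 0.0552]].

Step 3 — form the quadratic (x - mu)^T · Sigma^{-1} · (x - mu):
  Sigma^{-1} · (x - mu) = (0.105, 0.0166).
  (x - mu)^T · [Sigma^{-1} · (x - mu)] = (1)·(0.105) + (0)·(0.0166) = 0.105.

Step 4 — take square root: d = √(0.105) ≈ 0.324.

d(x, mu) = √(0.105) ≈ 0.324


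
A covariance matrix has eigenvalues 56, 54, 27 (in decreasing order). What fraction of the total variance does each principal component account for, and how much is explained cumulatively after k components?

Step 1 — total variance = trace(Sigma) = Σ λ_i = 56 + 54 + 27 = 137.

Step 2 — fraction explained by component i = λ_i / Σ λ:
  PC1: 56/137 = 0.4088
  PC2: 54/137 = 0.3942
  PC3: 27/137 = 0.1971

Step 3 — cumulative fraction after k components = (λ_1 + ... + λ_k) / Σ λ:
  k = 1: 56/137 = 0.4088
  k = 2: (56 + 54)/137 = 110/137 = 0.8029
  k = 3: (56 + 54 + 27)/137 = 137/137 = 1

Summary (fraction, with percent):

explained: PC1 0.4088 (40.88%), PC2 0.3942 (39.42%), PC3 0.1971 (19.71%);  cumulative: 0.4088, 0.8029, 1


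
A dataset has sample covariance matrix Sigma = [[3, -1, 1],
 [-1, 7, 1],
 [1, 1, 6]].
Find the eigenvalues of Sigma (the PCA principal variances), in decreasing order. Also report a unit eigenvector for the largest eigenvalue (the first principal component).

Step 1 — characteristic polynomial p(λ) = det(λI - Sigma) = λ³ - tr·λ² + c_1·λ - det, where tr = trace, c_1 = sum of the principal 2×2 minors, det = det(Sigma):
  tr = 3 + 7 + 6 = 16,
  c_1 = (3·7 - (-1)²) + (3·6 - (1)²) + (7·6 - (1)²) = 20 + 17 + 41 = 78,
  det = 3·(7·6 - (1)²) - (-1)·((-1)·6 - (1)·(1)) + (1)·((-1)·(1) - 7·(1)) = 3·(41) - (-1)·(-7) + (1)·(-8) = 108.
  So p(λ) = λ³ - 16λ² + 78λ - 108.
Step 2 — look for an integer root (rational root theorem: any rational root is an integer divisor of 108). Testing λ = 6:
  p(6) = 216 - 576 + 468 - 108 = 0  ✓
  Dividing out (λ - 6): p(λ) = (λ - 6)(λ² - 10λ + 18).
Step 3 — remaining eigenvalues from the quadratic λ² - 10λ + 18 = 0:
  Δ = 10² - 4·18 = 100 - 72 = 28,  λ = (10 ± √28)/2 = (10 ± 5.2915)/2 ≈ 7.6458 or 2.3542.
  Sorted: λ_1 = 7.6458,  λ_2 = 6,  λ_3 = 2.3542  (check: sum = 16 = tr ✓).

Step 4 — unit eigenvector for λ_1 ≈ 7.6458: v spans the null space of (Sigma - λ_1 I), whose rows are
  r_1 = (-4.6458, -1, 1),  r_2 = (-1, -0.6458, 1),  r_3 = (1, 1, -1.6458).
  v is orthogonal to every row, so take v ∝ r_1 × r_2 = ((-1)·(1) - (1)·(-0.6458), (1)·(-1) - (-4.6458)·(1), (-4.6458)·(-0.6458) - (-1)·(-1)) ≈ (-0.3542, 3.6458, 2).
  Rescale (multiply by -1 so the first nonzero entry is positive): u = (0.3542, -3.6458, -2).
  ||u|| = √((0.3542)² + (-3.6458)² + (-2)²) = √(17.417) ≈ 4.1734,  v_1 = u/||u|| ≈ (0.0849, -0.8736, -0.4792) (||v_1|| = 1).

λ_1 = 7.6458,  λ_2 = 6,  λ_3 = 2.3542;  v_1 ≈ (0.0849, -0.8736, -0.4792)


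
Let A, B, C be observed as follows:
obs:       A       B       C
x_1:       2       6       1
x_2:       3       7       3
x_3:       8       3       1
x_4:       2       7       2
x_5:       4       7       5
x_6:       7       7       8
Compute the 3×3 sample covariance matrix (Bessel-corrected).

Step 1 — column means:
  mean(A) = (2 + 3 + 8 + 2 + 4 + 7) / 6 = 26/6 = 4.3333
  mean(B) = (6 + 7 + 3 + 7 + 7 + 7) / 6 = 37/6 = 6.1667
  mean(C) = (1 + 3 + 1 + 2 + 5 + 8) / 6 = 20/6 = 3.3333

Step 2 — sample covariance S[i,j] = (1/(n-1)) · Σ_k (x_{k,i} - mean_i) · (x_{k,j} - mean_j), with n-1 = 5.
  S[A,A] = ((-2.3333)·(-2.3333) + (-1.3333)·(-1.3333) + (3.6667)·(3.6667) + (-2.3333)·(-2.3333) + (-0.3333)·(-0.3333) + (2.6667)·(2.6667)) / 5 = 33.3333/5 = 6.6667
  S[A,B] = ((-2.3333)·(-0.1667) + (-1.3333)·(0.8333) + (3.6667)·(-3.1667) + (-2.3333)·(0.8333) + (-0.3333)·(0.8333) + (2.6667)·(0.8333)) / 5 = -12.3333/5 = -2.4667
  S[A,C] = ((-2.3333)·(-2.3333) + (-1.3333)·(-0.3333) + (3.6667)·(-2.3333) + (-2.3333)·(-1.3333) + (-0.3333)·(1.6667) + (2.6667)·(4.6667)) / 5 = 12.3333/5 = 2.4667
  S[B,B] = ((-0.1667)·(-0.1667) + (0.8333)·(0.8333) + (-3.1667)·(-3.1667) + (0.8333)·(0.8333) + (0.8333)·(0.8333) + (0.8333)·(0.8333)) / 5 = 12.8333/5 = 2.5667
  S[B,C] = ((-0.1667)·(-2.3333) + (0.8333)·(-0.3333) + (-3.1667)·(-2.3333) + (0.8333)·(-1.3333) + (0.8333)·(1.6667) + (0.8333)·(4.6667)) / 5 = 11.6667/5 = 2.3333
  S[C,C] = ((-2.3333)·(-2.3333) + (-0.3333)·(-0.3333) + (-2.3333)·(-2.3333) + (-1.3333)·(-1.3333) + (1.6667)·(1.6667) + (4.6667)·(4.6667)) / 5 = 37.3333/5 = 7.4667

S is symmetric (S[j,i] = S[i,j]). Assembling:

S = [[6.6667, -2.4667, 2.4667],
 [-2.4667, 2.5667, 2.3333],
 [2.4667, 2.3333, 7.4667]]


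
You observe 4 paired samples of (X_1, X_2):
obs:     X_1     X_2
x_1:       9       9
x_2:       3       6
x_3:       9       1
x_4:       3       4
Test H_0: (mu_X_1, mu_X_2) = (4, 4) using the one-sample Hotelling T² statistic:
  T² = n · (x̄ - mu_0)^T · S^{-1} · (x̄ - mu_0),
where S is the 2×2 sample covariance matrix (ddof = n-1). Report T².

Step 1 — sample mean vector:
  mean(X_1) = (9 + 3 + 9 + 3) / 4 = 24/4 = 6
  mean(X_2) = (9 + 6 + 1 + 4) / 4 = 20/4 = 5
  x̄ = (6, 5),  deviation x̄ - mu_0 = (6, 5) - (4, 4) = (2, 1).

Step 2 — sample covariance matrix, S[i,j] = (1/(n-1)) · Σ_k (x_{k,i} - mean_i) · (x_{k,j} - mean_j), divisor n-1 = 3:
  S[X_1,X_1] = ((3)·(3) + (-3)·(-3) + (3)·(3) + (-3)·(-3)) / 3 = 36/3 = 12
  S[X_1,X_2] = ((3)·(4) + (-3)·(1) + (3)·(-4) + (-3)·(-1)) / 3 = 0/3 = 0
  S[X_2,X_2] = ((4)·(4) + (1)·(1) + (-4)·(-4) + (-1)·(-1)) / 3 = 34/3 = 11.3333
  S = [[12, 0],
 [0, 11.3333]].

Step 3 — invert S. det(S) = 12·11.3333 - (0)² = 136.
  S^{-1} = (1/det) · [[d, -b], [-b, a]] = [[0.0833, 0],
 [0, 0.0882]].

Step 4 — quadratic form (x̄ - mu_0)^T · S^{-1} · (x̄ - mu_0):
  S^{-1} · (x̄ - mu_0) = (0.1667, 0.0882),
  (x̄ - mu_0)^T · [...] = (2)·(0.1667) + (1)·(0.0882) = 0.4216.

Step 5 — scale by n: T² = 4 · 0.4216 = 1.6863.

T² ≈ 1.6863


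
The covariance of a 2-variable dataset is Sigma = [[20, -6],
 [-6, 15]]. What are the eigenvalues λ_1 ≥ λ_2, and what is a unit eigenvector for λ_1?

Step 1 — characteristic polynomial of 2×2 Sigma:
  det(Sigma - λI) = λ² - trace · λ + det = 0.
  trace = 20 + 15 = 35, det = 20·15 - (-6)² = 264.
Step 2 — discriminant:
  Δ = trace² - 4·det = 1225 - 1056 = 169.
Step 3 — eigenvalues:
  λ = (trace ± √Δ)/2 = (35 ± 13)/2,
  λ_1 = 24,  λ_2 = 11.

Step 4 — unit eigenvector for λ_1: solve (Sigma - λ_1 I)v = 0. First row:
  (20 - 24)·v_x + (-6)·v_y = 0, i.e. (-4)·v_x + (-6)·v_y = 0,
  so v ∝ (b, λ_1 - a) = (-6, 4); multiply by -1 so the first entry is positive: u = (6, -4).
  ||u|| = √((6)² + (-4)²) = √(52) ≈ 7.2111,
  v_1 = u/||u|| ≈ (0.8321, -0.5547) (||v_1|| = 1).

λ_1 = 24,  λ_2 = 11;  v_1 ≈ (0.8321, -0.5547)


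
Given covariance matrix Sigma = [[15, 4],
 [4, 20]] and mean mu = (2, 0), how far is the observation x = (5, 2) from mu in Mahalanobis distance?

Step 1 — centre the observation: (x - mu) = (3, 2).

Step 2 — invert Sigma. det(Sigma) = 15·20 - (4)² = 284.
  Sigma^{-1} = (1/det) · [[d, -b], [-b, a]] = [[0.0704, -0.0141],
 [-0.0141, 0.0528]].

Step 3 — form the quadratic (x - mu)^T · Sigma^{-1} · (x - mu):
  Sigma^{-1} · (x - mu) = (0.1831, 0.0634).
  (x - mu)^T · [Sigma^{-1} · (x - mu)] = (3)·(0.1831) + (2)·(0.0634) = 0.6761.

Step 4 — take square root: d = √(0.6761) ≈ 0.8222.

d(x, mu) = √(0.6761) ≈ 0.8222


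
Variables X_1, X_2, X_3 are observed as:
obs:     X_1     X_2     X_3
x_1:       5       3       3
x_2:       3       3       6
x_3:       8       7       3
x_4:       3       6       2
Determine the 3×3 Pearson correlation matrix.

Step 1 — column means:
  mean(X_1) = (5 + 3 + 8 + 3) / 4 = 19/4 = 4.75
  mean(X_2) = (3 + 3 + 7 + 6) / 4 = 19/4 = 4.75
  mean(X_3) = (3 + 6 + 3 + 2) / 4 = 14/4 = 3.5

Step 2 — sample variances and covariances s[i,j] = (1/(n-1)) · Σ_k (x_{k,i} - mean_i) · (x_{k,j} - mean_j), with n-1 = 3:
  s[X_1,X_1] = ((0.25)·(0.25) + (-1.75)·(-1.75) + (3.25)·(3.25) + (-1.75)·(-1.75)) / 3 = 16.75/3 = 5.5833
  s[X_1,X_2] = ((0.25)·(-1.75) + (-1.75)·(-1.75) + (3.25)·(2.25) + (-1.75)·(1.25)) / 3 = 7.75/3 = 2.5833
  s[X_1,X_3] = ((0.25)·(-0.5) + (-1.75)·(2.5) + (3.25)·(-0.5) + (-1.75)·(-1.5)) / 3 = -3.5/3 = -1.1667
  s[X_2,X_2] = ((-1.75)·(-1.75) + (-1.75)·(-1.75) + (2.25)·(2.25) + (1.25)·(1.25)) / 3 = 12.75/3 = 4.25
  s[X_2,X_3] = ((-1.75)·(-0.5) + (-1.75)·(2.5) + (2.25)·(-0.5) + (1.25)·(-1.5)) / 3 = -6.5/3 = -2.1667
  s[X_3,X_3] = ((-0.5)·(-0.5) + (2.5)·(2.5) + (-0.5)·(-0.5) + (-1.5)·(-1.5)) / 3 = 9/3 = 3
  Sample standard deviations s_i = √(s[i,i]):
  s(X_1) = √(5.5833) = 2.3629
  s(X_2) = √(4.25) = 2.0616
  s(X_3) = √(3) = 1.7321

Step 3 — r_{ij} = s_{ij} / (s_i · s_j):
  r[X_1,X_1] = 1 (diagonal).
  r[X_1,X_2] = 2.5833 / (2.3629 · 2.0616) = 2.5833 / 4.8713 = 0.5303
  r[X_1,X_3] = -1.1667 / (2.3629 · 1.7321) = -1.1667 / 4.0927 = -0.2851
  r[X_2,X_2] = 1 (diagonal).
  r[X_2,X_3] = -2.1667 / (2.0616 · 1.7321) = -2.1667 / 3.5707 = -0.6068
  r[X_3,X_3] = 1 (diagonal).

R is symmetric with unit diagonal. Assembling:

R = [[1, 0.5303, -0.2851],
 [0.5303, 1, -0.6068],
 [-0.2851, -0.6068, 1]]


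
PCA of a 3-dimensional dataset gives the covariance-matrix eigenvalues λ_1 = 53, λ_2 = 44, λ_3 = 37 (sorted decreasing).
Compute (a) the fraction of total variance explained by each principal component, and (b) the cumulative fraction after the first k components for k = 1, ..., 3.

Step 1 — total variance = trace(Sigma) = Σ λ_i = 53 + 44 + 37 = 134.

Step 2 — fraction explained by component i = λ_i / Σ λ:
  PC1: 53/134 = 0.3955
  PC2: 44/134 = 0.3284
  PC3: 37/134 = 0.2761

Step 3 — cumulative fraction after k components = (λ_1 + ... + λ_k) / Σ λ:
  k = 1: 53/134 = 0.3955
  k = 2: (53 + 44)/134 = 97/134 = 0.7239
  k = 3: (53 + 44 + 37)/134 = 134/134 = 1

Summary (fraction, with percent):

explained: PC1 0.3955 (39.55%), PC2 0.3284 (32.84%), PC3 0.2761 (27.61%);  cumulative: 0.3955, 0.7239, 1


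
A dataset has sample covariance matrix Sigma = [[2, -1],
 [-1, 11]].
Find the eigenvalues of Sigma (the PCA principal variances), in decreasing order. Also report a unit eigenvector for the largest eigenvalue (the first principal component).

Step 1 — characteristic polynomial of 2×2 Sigma:
  det(Sigma - λI) = λ² - trace · λ + det = 0.
  trace = 2 + 11 = 13, det = 2·11 - (-1)² = 21.
Step 2 — discriminant:
  Δ = trace² - 4·det = 169 - 84 = 85.
Step 3 — eigenvalues:
  λ = (trace ± √Δ)/2 = (13 ± 9.2195)/2,
  λ_1 = 11.1098,  λ_2 = 1.8902.

Step 4 — unit eigenvector for λ_1: solve (Sigma - λ_1 I)v = 0. First row:
  (2 - 11.1098)·v_x + (-1)·v_y = 0, i.e. (-9.1098)·v_x + (-1)·v_y = 0,
  so v ∝ (b, λ_1 - a) = (-1, 9.1098); multiply by -1 so the first entry is positive: u = (1, -9.1098).
  ||u|| = √((1)² + (-9.1098)²) = √(83.988) ≈ 9.1645,
  v_1 = u/||u|| ≈ (0.1091, -0.994) (||v_1|| = 1).

λ_1 = 11.1098,  λ_2 = 1.8902;  v_1 ≈ (0.1091, -0.994)


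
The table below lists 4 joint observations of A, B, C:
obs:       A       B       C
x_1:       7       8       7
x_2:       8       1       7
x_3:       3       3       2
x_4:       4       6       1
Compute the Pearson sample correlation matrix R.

Step 1 — column means:
  mean(A) = (7 + 8 + 3 + 4) / 4 = 22/4 = 5.5
  mean(B) = (8 + 1 + 3 + 6) / 4 = 18/4 = 4.5
  mean(C) = (7 + 7 + 2 + 1) / 4 = 17/4 = 4.25

Step 2 — sample variances and covariances s[i,j] = (1/(n-1)) · Σ_k (x_{k,i} - mean_i) · (x_{k,j} - mean_j), with n-1 = 3:
  s[A,A] = ((1.5)·(1.5) + (2.5)·(2.5) + (-2.5)·(-2.5) + (-1.5)·(-1.5)) / 3 = 17/3 = 5.6667
  s[A,B] = ((1.5)·(3.5) + (2.5)·(-3.5) + (-2.5)·(-1.5) + (-1.5)·(1.5)) / 3 = -2/3 = -0.6667
  s[A,C] = ((1.5)·(2.75) + (2.5)·(2.75) + (-2.5)·(-2.25) + (-1.5)·(-3.25)) / 3 = 21.5/3 = 7.1667
  s[B,B] = ((3.5)·(3.5) + (-3.5)·(-3.5) + (-1.5)·(-1.5) + (1.5)·(1.5)) / 3 = 29/3 = 9.6667
  s[B,C] = ((3.5)·(2.75) + (-3.5)·(2.75) + (-1.5)·(-2.25) + (1.5)·(-3.25)) / 3 = -1.5/3 = -0.5
  s[C,C] = ((2.75)·(2.75) + (2.75)·(2.75) + (-2.25)·(-2.25) + (-3.25)·(-3.25)) / 3 = 30.75/3 = 10.25
  Sample standard deviations s_i = √(s[i,i]):
  s(A) = √(5.6667) = 2.3805
  s(B) = √(9.6667) = 3.1091
  s(C) = √(10.25) = 3.2016

Step 3 — r_{ij} = s_{ij} / (s_i · s_j):
  r[A,A] = 1 (diagonal).
  r[A,B] = -0.6667 / (2.3805 · 3.1091) = -0.6667 / 7.4012 = -0.0901
  r[A,C] = 7.1667 / (2.3805 · 3.2016) = 7.1667 / 7.6212 = 0.9404
  r[B,B] = 1 (diagonal).
  r[B,C] = -0.5 / (3.1091 · 3.2016) = -0.5 / 9.9541 = -0.0502
  r[C,C] = 1 (diagonal).

R is symmetric with unit diagonal. Assembling:

R = [[1, -0.0901, 0.9404],
 [-0.0901, 1, -0.0502],
 [0.9404, -0.0502, 1]]
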